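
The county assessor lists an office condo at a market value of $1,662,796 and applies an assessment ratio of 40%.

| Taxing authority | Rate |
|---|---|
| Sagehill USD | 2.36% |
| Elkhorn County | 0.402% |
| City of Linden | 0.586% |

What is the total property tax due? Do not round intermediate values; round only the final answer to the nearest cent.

$22,268.16

Assessed value = $1,662,796 × 0.4 = $665,118.4
Sagehill USD: $665,118.4 × 0.0236 = $15,696.79424
Elkhorn County: $665,118.4 × 0.00402 = $2,673.775968
City of Linden: $665,118.4 × 0.00586 = $3,897.593824
Total = $15,696.79424 + $2,673.775968 + $3,897.593824 = $22,268.164032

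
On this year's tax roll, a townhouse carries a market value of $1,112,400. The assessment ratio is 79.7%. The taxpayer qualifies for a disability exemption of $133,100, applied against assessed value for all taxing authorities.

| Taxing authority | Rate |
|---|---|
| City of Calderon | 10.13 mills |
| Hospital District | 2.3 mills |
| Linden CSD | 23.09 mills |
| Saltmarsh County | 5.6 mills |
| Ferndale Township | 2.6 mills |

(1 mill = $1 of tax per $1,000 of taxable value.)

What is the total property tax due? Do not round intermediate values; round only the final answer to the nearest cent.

$32,942.27

Assessed value = $1,112,400 × 0.797 = $886,582.8
Taxable value = $886,582.8 − $133,100 = $753,482.8
City of Calderon: $753,482.8 × 0.01013 = $7,632.780764
Hospital District: $753,482.8 × 0.0023 = $1,733.01044
Linden CSD: $753,482.8 × 0.02309 = $17,397.917852
Saltmarsh County: $753,482.8 × 0.0056 = $4,219.50368
Ferndale Township: $753,482.8 × 0.0026 = $1,959.05528
Total = $7,632.780764 + $1,733.01044 + $17,397.917852 + $4,219.50368 + $1,959.05528 = $32,942.268016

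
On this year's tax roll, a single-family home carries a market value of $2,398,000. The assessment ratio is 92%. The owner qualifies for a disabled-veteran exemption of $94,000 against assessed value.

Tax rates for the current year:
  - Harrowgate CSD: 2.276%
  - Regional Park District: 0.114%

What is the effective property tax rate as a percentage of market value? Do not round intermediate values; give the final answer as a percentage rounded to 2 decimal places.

2.11%

Assessed value = $2,398,000 × 0.92 = $2,206,160
Taxable value = $2,206,160 − $94,000 = $2,112,160
Harrowgate CSD: $2,112,160 × 0.02276 = $48,072.7616
Regional Park District: $2,112,160 × 0.00114 = $2,407.8624
Total tax = $50,480.624
Effective rate = $50,480.624 ÷ $2,398,000 = 2.11% of market value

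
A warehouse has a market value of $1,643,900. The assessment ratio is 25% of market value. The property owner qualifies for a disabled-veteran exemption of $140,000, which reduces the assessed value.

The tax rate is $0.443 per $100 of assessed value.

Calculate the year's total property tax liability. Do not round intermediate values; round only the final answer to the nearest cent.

Assessed value = $1,643,900 × 0.25 = $410,975
Taxable value = $410,975 − $140,000 = $270,975
Tax = $270,975 × 0.00443 = $1,200.41925

$1,200.42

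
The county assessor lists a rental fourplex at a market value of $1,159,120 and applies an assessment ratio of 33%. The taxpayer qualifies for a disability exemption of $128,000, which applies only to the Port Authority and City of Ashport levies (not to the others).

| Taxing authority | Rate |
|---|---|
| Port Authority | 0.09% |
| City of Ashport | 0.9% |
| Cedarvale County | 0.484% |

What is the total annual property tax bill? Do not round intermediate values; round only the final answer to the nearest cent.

Assessed value = $1,159,120 × 0.33 = $382,509.6
Port Authority: ($382,509.6 − $128,000) × 0.0009 = $254,509.6 × 0.0009 = $229.05864
City of Ashport: ($382,509.6 − $128,000) × 0.009 = $254,509.6 × 0.009 = $2,290.5864
Cedarvale County: $382,509.6 × 0.00484 = $1,851.346464
Total = $4,370.991504

$4,370.99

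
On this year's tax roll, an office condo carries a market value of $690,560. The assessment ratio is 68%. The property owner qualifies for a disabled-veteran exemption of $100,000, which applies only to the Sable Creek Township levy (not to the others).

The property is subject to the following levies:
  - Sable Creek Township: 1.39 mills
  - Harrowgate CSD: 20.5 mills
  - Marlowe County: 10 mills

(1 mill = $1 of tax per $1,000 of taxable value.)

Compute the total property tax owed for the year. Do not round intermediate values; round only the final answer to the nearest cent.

$14,835.93

Assessed value = $690,560 × 0.68 = $469,580.8
Sable Creek Township: ($469,580.8 − $100,000) × 0.00139 = $369,580.8 × 0.00139 = $513.717312
Harrowgate CSD: $469,580.8 × 0.0205 = $9,626.4064
Marlowe County: $469,580.8 × 0.01 = $4,695.808
Total = $14,835.931712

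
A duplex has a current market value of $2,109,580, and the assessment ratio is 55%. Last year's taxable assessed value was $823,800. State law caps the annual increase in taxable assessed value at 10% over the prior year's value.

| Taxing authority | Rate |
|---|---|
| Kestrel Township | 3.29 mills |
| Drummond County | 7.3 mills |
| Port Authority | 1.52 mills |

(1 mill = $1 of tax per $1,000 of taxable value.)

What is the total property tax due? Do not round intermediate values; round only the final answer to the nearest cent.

Uncapped assessed value = $2,109,580 × 0.55 = $1,160,269
Cap limit = $823,800 × 1.1 = $906,180
Taxable assessed value = min($1,160,269, $906,180) = $906,180 (cap binds)
Kestrel Township: $906,180 × 0.00329 = $2,981.3322
Drummond County: $906,180 × 0.0073 = $6,615.114
Port Authority: $906,180 × 0.00152 = $1,377.3936
Total = $10,973.8398

$10,973.84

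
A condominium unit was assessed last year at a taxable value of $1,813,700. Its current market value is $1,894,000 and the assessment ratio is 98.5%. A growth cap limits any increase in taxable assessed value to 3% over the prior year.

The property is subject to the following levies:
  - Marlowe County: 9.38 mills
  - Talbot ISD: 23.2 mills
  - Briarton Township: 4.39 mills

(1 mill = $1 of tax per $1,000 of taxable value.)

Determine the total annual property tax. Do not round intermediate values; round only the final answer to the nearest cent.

Uncapped assessed value = $1,894,000 × 0.985 = $1,865,590
Cap limit = $1,813,700 × 1.03 = $1,868,111
Taxable assessed value = min($1,865,590, $1,868,111) = $1,865,590 (cap does not bind)
Marlowe County: $1,865,590 × 0.00938 = $17,499.2342
Talbot ISD: $1,865,590 × 0.0232 = $43,281.688
Briarton Township: $1,865,590 × 0.00439 = $8,189.9401
Total = $68,970.8623

$68,970.86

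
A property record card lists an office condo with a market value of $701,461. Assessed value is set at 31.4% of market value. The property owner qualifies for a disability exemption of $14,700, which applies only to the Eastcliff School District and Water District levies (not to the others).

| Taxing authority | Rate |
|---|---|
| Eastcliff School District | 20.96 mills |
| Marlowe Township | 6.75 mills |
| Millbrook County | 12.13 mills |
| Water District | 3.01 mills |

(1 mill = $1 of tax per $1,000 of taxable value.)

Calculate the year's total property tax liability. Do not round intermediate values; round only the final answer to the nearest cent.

Assessed value = $701,461 × 0.314 = $220,258.754
Eastcliff School District: ($220,258.754 − $14,700) × 0.02096 = $205,558.754 × 0.02096 = $4,308.51148384
Marlowe Township: $220,258.754 × 0.00675 = $1,486.7465895
Millbrook County: $220,258.754 × 0.01213 = $2,671.73868602
Water District: ($220,258.754 − $14,700) × 0.00301 = $205,558.754 × 0.00301 = $618.73184954
Total = $9,085.7286089

$9,085.73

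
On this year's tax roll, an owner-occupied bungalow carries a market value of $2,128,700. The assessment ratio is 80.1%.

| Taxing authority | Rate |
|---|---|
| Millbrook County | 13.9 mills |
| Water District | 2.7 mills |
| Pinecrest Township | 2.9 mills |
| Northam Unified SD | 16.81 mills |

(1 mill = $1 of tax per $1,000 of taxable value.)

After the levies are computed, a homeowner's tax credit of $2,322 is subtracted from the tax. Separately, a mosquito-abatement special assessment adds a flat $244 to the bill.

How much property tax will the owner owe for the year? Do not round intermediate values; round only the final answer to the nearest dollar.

Assessed value = $2,128,700 × 0.801 = $1,705,088.7
Millbrook County: $1,705,088.7 × 0.0139 = $23,700.73293
Water District: $1,705,088.7 × 0.0027 = $4,603.73949
Pinecrest Township: $1,705,088.7 × 0.0029 = $4,944.75723
Northam Unified SD: $1,705,088.7 × 0.01681 = $28,662.541047
Levies subtotal = $61,911.770697
After credit = $61,911.770697 − $2,322 = $59,589.770697
Total = $59,589.770697 + $244 = $59,833.770697

$59,834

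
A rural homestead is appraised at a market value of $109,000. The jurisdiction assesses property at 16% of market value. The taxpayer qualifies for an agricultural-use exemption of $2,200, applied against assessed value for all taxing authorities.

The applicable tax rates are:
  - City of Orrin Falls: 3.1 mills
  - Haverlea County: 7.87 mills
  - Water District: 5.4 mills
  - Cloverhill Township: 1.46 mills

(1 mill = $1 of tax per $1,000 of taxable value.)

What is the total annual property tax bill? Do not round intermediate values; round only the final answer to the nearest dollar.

$272

Assessed value = $109,000 × 0.16 = $17,440
Taxable value = $17,440 − $2,200 = $15,240
City of Orrin Falls: $15,240 × 0.0031 = $47.244
Haverlea County: $15,240 × 0.00787 = $119.9388
Water District: $15,240 × 0.0054 = $82.296
Cloverhill Township: $15,240 × 0.00146 = $22.2504
Total = $47.244 + $119.9388 + $82.296 + $22.2504 = $271.7292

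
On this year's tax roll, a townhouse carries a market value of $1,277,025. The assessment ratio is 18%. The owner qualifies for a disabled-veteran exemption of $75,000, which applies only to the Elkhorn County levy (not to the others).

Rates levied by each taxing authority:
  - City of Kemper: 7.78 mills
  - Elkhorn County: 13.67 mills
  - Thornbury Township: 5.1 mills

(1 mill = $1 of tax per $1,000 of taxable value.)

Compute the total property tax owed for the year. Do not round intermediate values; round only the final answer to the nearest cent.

$5,077.65

Assessed value = $1,277,025 × 0.18 = $229,864.5
City of Kemper: $229,864.5 × 0.00778 = $1,788.34581
Elkhorn County: ($229,864.5 − $75,000) × 0.01367 = $154,864.5 × 0.01367 = $2,116.997715
Thornbury Township: $229,864.5 × 0.0051 = $1,172.30895
Total = $5,077.652475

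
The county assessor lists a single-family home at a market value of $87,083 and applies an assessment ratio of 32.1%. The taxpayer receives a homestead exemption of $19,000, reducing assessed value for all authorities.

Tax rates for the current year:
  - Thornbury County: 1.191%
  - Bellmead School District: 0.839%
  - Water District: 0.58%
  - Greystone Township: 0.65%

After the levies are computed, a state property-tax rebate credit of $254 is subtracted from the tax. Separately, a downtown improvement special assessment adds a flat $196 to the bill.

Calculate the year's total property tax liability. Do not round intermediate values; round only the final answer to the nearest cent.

$233.89

Assessed value = $87,083 × 0.321 = $27,953.643
Taxable value = $27,953.643 − $19,000 = $8,953.643
Thornbury County: $8,953.643 × 0.01191 = $106.63788813
Bellmead School District: $8,953.643 × 0.00839 = $75.12106477
Water District: $8,953.643 × 0.0058 = $51.9311294
Greystone Township: $8,953.643 × 0.0065 = $58.1986795
Levies subtotal = $291.8887618
After credit = $291.8887618 − $254 = $37.8887618
Total = $37.8887618 + $196 = $233.8887618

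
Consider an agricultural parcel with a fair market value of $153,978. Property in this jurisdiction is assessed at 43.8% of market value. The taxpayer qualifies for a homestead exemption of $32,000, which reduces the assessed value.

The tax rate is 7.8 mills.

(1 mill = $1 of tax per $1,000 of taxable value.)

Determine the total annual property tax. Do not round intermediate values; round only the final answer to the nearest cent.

$276.45

Assessed value = $153,978 × 0.438 = $67,442.364
Taxable value = $67,442.364 − $32,000 = $35,442.364
Tax = $35,442.364 × 0.0078 = $276.4504392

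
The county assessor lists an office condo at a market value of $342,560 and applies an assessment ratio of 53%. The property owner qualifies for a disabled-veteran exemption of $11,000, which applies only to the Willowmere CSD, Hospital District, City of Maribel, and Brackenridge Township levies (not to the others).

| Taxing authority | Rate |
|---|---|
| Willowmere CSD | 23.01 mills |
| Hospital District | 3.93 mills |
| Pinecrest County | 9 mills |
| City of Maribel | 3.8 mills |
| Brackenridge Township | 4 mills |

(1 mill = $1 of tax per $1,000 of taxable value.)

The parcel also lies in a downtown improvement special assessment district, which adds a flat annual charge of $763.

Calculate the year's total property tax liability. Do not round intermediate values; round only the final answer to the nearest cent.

$8,322.15

Assessed value = $342,560 × 0.53 = $181,556.8
Willowmere CSD: ($181,556.8 − $11,000) × 0.02301 = $170,556.8 × 0.02301 = $3,924.511968
Hospital District: ($181,556.8 − $11,000) × 0.00393 = $170,556.8 × 0.00393 = $670.288224
Pinecrest County: $181,556.8 × 0.009 = $1,634.0112
City of Maribel: ($181,556.8 − $11,000) × 0.0038 = $170,556.8 × 0.0038 = $648.11584
Brackenridge Township: ($181,556.8 − $11,000) × 0.004 = $170,556.8 × 0.004 = $682.2272
Levies subtotal = $7,559.154432
Total = $7,559.154432 + $763 = $8,322.154432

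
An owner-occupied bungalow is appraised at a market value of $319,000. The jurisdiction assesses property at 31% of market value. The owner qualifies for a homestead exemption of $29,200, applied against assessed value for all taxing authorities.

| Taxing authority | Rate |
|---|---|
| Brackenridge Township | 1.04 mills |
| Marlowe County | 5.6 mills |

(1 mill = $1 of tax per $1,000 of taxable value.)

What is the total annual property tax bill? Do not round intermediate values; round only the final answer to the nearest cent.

Assessed value = $319,000 × 0.31 = $98,890
Taxable value = $98,890 − $29,200 = $69,690
Brackenridge Township: $69,690 × 0.00104 = $72.4776
Marlowe County: $69,690 × 0.0056 = $390.264
Total = $72.4776 + $390.264 = $462.7416

$462.74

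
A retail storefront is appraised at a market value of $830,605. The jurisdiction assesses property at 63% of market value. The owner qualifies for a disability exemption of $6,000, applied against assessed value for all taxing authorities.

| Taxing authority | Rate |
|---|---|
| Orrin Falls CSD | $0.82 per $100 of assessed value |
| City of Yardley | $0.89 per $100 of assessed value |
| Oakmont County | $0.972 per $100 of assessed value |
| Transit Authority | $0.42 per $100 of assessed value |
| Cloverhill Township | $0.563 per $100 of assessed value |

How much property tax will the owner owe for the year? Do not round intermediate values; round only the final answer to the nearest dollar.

$18,958

Assessed value = $830,605 × 0.63 = $523,281.15
Taxable value = $523,281.15 − $6,000 = $517,281.15
Orrin Falls CSD: $517,281.15 × 0.0082 = $4,241.70543
City of Yardley: $517,281.15 × 0.0089 = $4,603.802235
Oakmont County: $517,281.15 × 0.00972 = $5,027.972778
Transit Authority: $517,281.15 × 0.0042 = $2,172.58083
Cloverhill Township: $517,281.15 × 0.00563 = $2,912.2928745
Total = $4,241.70543 + $4,603.802235 + $5,027.972778 + $2,172.58083 + $2,912.2928745 = $18,958.3541475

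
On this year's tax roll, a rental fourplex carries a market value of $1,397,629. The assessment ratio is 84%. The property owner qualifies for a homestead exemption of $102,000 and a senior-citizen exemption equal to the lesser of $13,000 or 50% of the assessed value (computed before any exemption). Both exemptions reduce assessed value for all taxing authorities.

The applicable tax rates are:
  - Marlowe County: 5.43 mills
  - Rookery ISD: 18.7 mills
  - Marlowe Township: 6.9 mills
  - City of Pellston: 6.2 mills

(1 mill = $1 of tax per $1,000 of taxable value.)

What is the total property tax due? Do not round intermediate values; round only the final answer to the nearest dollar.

Assessed value = $1,397,629 × 0.84 = $1,174,008.36
Senior-citizen exemption = min($13,000, 50% × $1,174,008.36) = min($13,000, $587,004.18) = $13,000 (dollar cap binds)
Taxable value = $1,174,008.36 − $102,000 − $13,000 = $1,059,008.36
Marlowe County: $1,059,008.36 × 0.00543 = $5,750.4153948
Rookery ISD: $1,059,008.36 × 0.0187 = $19,803.456332
Marlowe Township: $1,059,008.36 × 0.0069 = $7,307.157684
City of Pellston: $1,059,008.36 × 0.0062 = $6,565.851832
Total = $39,426.8812428

$39,427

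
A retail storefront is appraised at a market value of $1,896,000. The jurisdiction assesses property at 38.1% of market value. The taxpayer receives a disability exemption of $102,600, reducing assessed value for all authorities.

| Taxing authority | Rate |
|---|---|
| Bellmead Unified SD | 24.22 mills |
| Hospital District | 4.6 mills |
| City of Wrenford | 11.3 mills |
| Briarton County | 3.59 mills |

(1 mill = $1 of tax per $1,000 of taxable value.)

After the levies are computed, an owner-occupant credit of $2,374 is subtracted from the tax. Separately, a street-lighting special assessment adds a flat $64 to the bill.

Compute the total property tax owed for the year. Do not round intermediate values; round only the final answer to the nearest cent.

$24,780.41

Assessed value = $1,896,000 × 0.381 = $722,376
Taxable value = $722,376 − $102,600 = $619,776
Bellmead Unified SD: $619,776 × 0.02422 = $15,010.97472
Hospital District: $619,776 × 0.0046 = $2,850.9696
City of Wrenford: $619,776 × 0.0113 = $7,003.4688
Briarton County: $619,776 × 0.00359 = $2,224.99584
Levies subtotal = $27,090.40896
After credit = $27,090.40896 − $2,374 = $24,716.40896
Total = $24,716.40896 + $64 = $24,780.40896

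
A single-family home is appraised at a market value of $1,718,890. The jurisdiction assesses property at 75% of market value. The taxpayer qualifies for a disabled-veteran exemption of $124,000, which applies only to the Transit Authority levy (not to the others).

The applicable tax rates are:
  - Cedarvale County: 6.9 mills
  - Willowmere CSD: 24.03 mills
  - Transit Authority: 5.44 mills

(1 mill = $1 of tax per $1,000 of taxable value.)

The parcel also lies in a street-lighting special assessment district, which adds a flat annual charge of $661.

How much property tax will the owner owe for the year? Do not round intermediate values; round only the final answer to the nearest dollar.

$46,873

Assessed value = $1,718,890 × 0.75 = $1,289,167.5
Cedarvale County: $1,289,167.5 × 0.0069 = $8,895.25575
Willowmere CSD: $1,289,167.5 × 0.02403 = $30,978.695025
Transit Authority: ($1,289,167.5 − $124,000) × 0.00544 = $1,165,167.5 × 0.00544 = $6,338.5112
Levies subtotal = $46,212.461975
Total = $46,212.461975 + $661 = $46,873.461975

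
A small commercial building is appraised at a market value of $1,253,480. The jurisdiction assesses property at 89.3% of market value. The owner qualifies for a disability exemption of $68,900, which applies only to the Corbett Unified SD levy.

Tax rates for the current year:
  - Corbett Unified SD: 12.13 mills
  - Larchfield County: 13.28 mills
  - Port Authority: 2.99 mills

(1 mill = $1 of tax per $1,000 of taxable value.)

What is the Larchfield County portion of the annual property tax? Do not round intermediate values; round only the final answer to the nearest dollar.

Assessed value = $1,253,480 × 0.893 = $1,119,357.64
Larchfield County taxable value = $1,119,357.64 (exemption does not apply)
Larchfield County levy = $1,119,357.64 × 0.01328 = $14,865.0694592

$14,865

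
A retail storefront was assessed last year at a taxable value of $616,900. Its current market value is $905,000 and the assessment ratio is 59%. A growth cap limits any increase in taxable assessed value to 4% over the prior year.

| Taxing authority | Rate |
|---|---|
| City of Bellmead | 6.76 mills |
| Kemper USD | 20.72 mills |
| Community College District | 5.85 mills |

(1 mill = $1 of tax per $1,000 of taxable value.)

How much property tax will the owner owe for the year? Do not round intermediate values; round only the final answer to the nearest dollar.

$17,797

Uncapped assessed value = $905,000 × 0.59 = $533,950
Cap limit = $616,900 × 1.04 = $641,576
Taxable assessed value = min($533,950, $641,576) = $533,950 (cap does not bind)
City of Bellmead: $533,950 × 0.00676 = $3,609.502
Kemper USD: $533,950 × 0.02072 = $11,063.444
Community College District: $533,950 × 0.00585 = $3,123.6075
Total = $17,796.5535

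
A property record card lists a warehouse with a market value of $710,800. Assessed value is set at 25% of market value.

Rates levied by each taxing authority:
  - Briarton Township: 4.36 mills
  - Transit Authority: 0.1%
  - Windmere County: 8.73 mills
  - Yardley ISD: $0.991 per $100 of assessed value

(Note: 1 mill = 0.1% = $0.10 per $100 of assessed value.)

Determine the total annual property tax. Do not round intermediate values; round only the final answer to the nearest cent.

Assessed value = $710,800 × 0.25 = $177,700
Briarton Township: $177,700 × 0.00436 = $774.772
Transit Authority: $177,700 × 0.001 = $177.7
Windmere County: $177,700 × 0.00873 = $1,551.321
Yardley ISD: $177,700 × 0.00991 = $1,761.007
Total = $4,264.8

$4,264.80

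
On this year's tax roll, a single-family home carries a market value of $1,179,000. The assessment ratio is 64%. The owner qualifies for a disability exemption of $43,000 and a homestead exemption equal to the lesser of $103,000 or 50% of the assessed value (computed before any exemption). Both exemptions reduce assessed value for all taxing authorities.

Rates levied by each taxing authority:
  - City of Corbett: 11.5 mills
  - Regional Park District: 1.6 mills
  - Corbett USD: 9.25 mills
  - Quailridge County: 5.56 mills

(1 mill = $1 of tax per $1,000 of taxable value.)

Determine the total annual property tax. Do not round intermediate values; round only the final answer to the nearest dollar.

Assessed value = $1,179,000 × 0.64 = $754,560
Homestead exemption = min($103,000, 50% × $754,560) = min($103,000, $377,280) = $103,000 (dollar cap binds)
Taxable value = $754,560 − $43,000 − $103,000 = $608,560
City of Corbett: $608,560 × 0.0115 = $6,998.44
Regional Park District: $608,560 × 0.0016 = $973.696
Corbett USD: $608,560 × 0.00925 = $5,629.18
Quailridge County: $608,560 × 0.00556 = $3,383.5936
Total = $16,984.9096

$16,985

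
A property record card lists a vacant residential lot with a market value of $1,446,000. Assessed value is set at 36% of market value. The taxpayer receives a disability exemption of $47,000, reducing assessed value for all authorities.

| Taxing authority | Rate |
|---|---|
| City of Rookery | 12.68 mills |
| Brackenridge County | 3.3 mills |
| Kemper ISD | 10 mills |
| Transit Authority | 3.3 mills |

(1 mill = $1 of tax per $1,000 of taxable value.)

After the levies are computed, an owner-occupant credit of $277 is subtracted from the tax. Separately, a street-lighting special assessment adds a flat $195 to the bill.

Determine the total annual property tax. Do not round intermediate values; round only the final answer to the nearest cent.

$13,783.84

Assessed value = $1,446,000 × 0.36 = $520,560
Taxable value = $520,560 − $47,000 = $473,560
City of Rookery: $473,560 × 0.01268 = $6,004.7408
Brackenridge County: $473,560 × 0.0033 = $1,562.748
Kemper ISD: $473,560 × 0.01 = $4,735.6
Transit Authority: $473,560 × 0.0033 = $1,562.748
Levies subtotal = $13,865.8368
After credit = $13,865.8368 − $277 = $13,588.8368
Total = $13,588.8368 + $195 = $13,783.8368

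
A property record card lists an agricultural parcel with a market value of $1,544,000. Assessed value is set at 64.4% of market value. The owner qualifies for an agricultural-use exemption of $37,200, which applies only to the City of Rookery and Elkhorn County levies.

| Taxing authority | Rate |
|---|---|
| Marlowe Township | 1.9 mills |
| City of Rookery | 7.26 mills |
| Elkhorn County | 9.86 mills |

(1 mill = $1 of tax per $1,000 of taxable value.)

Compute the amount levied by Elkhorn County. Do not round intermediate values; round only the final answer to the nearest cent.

$9,437.36

Assessed value = $1,544,000 × 0.644 = $994,336
Elkhorn County taxable value = $994,336 − $37,200 = $957,136
Elkhorn County levy = $957,136 × 0.00986 = $9,437.36096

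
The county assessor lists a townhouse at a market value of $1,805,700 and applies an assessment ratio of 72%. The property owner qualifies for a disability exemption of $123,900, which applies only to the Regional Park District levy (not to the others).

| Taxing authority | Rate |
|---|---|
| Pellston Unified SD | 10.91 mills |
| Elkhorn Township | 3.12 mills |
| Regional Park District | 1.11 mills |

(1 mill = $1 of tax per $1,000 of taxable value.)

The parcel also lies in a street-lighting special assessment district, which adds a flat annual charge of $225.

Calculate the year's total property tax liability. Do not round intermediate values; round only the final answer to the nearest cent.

Assessed value = $1,805,700 × 0.72 = $1,300,104
Pellston Unified SD: $1,300,104 × 0.01091 = $14,184.13464
Elkhorn Township: $1,300,104 × 0.00312 = $4,056.32448
Regional Park District: ($1,300,104 − $123,900) × 0.00111 = $1,176,204 × 0.00111 = $1,305.58644
Levies subtotal = $19,546.04556
Total = $19,546.04556 + $225 = $19,771.04556

$19,771.05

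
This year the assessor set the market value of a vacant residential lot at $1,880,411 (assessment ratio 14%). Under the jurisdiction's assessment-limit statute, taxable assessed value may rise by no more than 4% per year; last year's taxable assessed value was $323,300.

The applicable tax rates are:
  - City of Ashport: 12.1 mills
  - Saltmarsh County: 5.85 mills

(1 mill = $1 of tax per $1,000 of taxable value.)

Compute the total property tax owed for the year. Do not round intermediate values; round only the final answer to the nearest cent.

$4,725.47

Uncapped assessed value = $1,880,411 × 0.14 = $263,257.54
Cap limit = $323,300 × 1.04 = $336,232
Taxable assessed value = min($263,257.54, $336,232) = $263,257.54 (cap does not bind)
City of Ashport: $263,257.54 × 0.0121 = $3,185.416234
Saltmarsh County: $263,257.54 × 0.00585 = $1,540.056609
Total = $4,725.472843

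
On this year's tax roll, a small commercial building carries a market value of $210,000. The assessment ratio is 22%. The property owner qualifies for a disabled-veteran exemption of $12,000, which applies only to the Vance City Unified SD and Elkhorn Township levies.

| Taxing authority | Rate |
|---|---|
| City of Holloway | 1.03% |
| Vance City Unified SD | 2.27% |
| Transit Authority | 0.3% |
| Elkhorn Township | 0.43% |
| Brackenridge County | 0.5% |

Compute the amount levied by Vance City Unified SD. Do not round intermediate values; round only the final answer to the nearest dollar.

$776

Assessed value = $210,000 × 0.22 = $46,200
Vance City Unified SD taxable value = $46,200 − $12,000 = $34,200
Vance City Unified SD levy = $34,200 × 0.0227 = $776.34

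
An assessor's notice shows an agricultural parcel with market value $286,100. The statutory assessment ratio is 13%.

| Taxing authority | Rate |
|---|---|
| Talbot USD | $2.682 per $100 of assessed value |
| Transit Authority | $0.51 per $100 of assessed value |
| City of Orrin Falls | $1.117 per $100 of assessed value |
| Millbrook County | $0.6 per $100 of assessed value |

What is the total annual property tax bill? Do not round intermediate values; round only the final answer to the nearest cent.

$1,825.80

Assessed value = $286,100 × 0.13 = $37,193
Talbot USD: $37,193 × 0.02682 = $997.51626
Transit Authority: $37,193 × 0.0051 = $189.6843
City of Orrin Falls: $37,193 × 0.01117 = $415.44581
Millbrook County: $37,193 × 0.006 = $223.158
Total = $997.51626 + $189.6843 + $415.44581 + $223.158 = $1,825.80437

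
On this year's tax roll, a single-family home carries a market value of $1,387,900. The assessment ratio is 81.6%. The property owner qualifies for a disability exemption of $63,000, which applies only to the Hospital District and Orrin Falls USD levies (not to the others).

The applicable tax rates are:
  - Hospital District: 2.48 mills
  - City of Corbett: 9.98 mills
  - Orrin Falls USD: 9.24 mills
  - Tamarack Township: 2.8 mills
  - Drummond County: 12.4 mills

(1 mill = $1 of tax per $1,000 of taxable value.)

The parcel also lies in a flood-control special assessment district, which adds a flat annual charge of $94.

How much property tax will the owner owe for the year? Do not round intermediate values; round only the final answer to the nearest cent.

Assessed value = $1,387,900 × 0.816 = $1,132,526.4
Hospital District: ($1,132,526.4 − $63,000) × 0.00248 = $1,069,526.4 × 0.00248 = $2,652.425472
City of Corbett: $1,132,526.4 × 0.00998 = $11,302.613472
Orrin Falls USD: ($1,132,526.4 − $63,000) × 0.00924 = $1,069,526.4 × 0.00924 = $9,882.423936
Tamarack Township: $1,132,526.4 × 0.0028 = $3,171.07392
Drummond County: $1,132,526.4 × 0.0124 = $14,043.32736
Levies subtotal = $41,051.86416
Total = $41,051.86416 + $94 = $41,145.86416

$41,145.86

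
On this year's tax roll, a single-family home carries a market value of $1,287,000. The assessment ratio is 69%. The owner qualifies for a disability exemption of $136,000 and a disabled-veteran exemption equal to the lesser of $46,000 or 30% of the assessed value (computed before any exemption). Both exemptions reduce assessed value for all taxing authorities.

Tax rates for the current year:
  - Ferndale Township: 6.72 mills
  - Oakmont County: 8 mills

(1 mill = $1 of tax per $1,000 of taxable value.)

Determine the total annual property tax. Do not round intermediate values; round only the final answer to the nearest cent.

$10,392.76

Assessed value = $1,287,000 × 0.69 = $888,030
Disabled-veteran exemption = min($46,000, 30% × $888,030) = min($46,000, $266,409) = $46,000 (dollar cap binds)
Taxable value = $888,030 − $136,000 − $46,000 = $706,030
Ferndale Township: $706,030 × 0.00672 = $4,744.5216
Oakmont County: $706,030 × 0.008 = $5,648.24
Total = $10,392.7616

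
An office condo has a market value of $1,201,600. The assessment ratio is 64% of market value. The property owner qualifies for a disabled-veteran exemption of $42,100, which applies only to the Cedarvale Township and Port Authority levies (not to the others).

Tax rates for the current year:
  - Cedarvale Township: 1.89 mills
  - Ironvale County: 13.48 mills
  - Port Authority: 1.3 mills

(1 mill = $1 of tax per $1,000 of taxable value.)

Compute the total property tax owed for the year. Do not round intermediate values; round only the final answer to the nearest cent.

Assessed value = $1,201,600 × 0.64 = $769,024
Cedarvale Township: ($769,024 − $42,100) × 0.00189 = $726,924 × 0.00189 = $1,373.88636
Ironvale County: $769,024 × 0.01348 = $10,366.44352
Port Authority: ($769,024 − $42,100) × 0.0013 = $726,924 × 0.0013 = $945.0012
Total = $12,685.33108

$12,685.33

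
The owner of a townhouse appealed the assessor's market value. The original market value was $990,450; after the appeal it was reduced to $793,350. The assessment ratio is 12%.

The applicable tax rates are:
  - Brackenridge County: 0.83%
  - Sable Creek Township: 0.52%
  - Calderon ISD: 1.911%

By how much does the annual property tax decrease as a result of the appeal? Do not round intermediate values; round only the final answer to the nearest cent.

Old assessed value = $990,450 × 0.12 = $118,854
New assessed value = $793,350 × 0.12 = $95,202
Combined rate = 0.0083 + 0.0052 + 0.01911 = 0.03261
Old tax = $118,854 × 0.03261 = $3,875.82894
New tax = $95,202 × 0.03261 = $3,104.53722
Reduction = $3,875.82894 − $3,104.53722 = $771.29172

$771.29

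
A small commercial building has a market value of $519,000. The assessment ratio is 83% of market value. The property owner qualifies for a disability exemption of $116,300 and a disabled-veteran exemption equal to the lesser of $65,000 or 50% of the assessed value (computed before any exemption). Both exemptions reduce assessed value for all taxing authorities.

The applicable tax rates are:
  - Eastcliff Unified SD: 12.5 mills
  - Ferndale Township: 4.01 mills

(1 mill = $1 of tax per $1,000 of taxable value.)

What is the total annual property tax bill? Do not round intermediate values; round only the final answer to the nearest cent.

$4,118.75

Assessed value = $519,000 × 0.83 = $430,770
Disabled-veteran exemption = min($65,000, 50% × $430,770) = min($65,000, $215,385) = $65,000 (dollar cap binds)
Taxable value = $430,770 − $116,300 − $65,000 = $249,470
Eastcliff Unified SD: $249,470 × 0.0125 = $3,118.375
Ferndale Township: $249,470 × 0.00401 = $1,000.3747
Total = $4,118.7497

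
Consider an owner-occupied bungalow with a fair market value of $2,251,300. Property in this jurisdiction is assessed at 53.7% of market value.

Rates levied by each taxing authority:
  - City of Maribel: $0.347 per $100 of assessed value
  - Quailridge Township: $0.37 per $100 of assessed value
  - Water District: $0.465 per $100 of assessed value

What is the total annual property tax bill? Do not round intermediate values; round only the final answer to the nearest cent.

Assessed value = $2,251,300 × 0.537 = $1,208,948.1
City of Maribel: $1,208,948.1 × 0.00347 = $4,195.049907
Quailridge Township: $1,208,948.1 × 0.0037 = $4,473.10797
Water District: $1,208,948.1 × 0.00465 = $5,621.608665
Total = $4,195.049907 + $4,473.10797 + $5,621.608665 = $14,289.766542

$14,289.77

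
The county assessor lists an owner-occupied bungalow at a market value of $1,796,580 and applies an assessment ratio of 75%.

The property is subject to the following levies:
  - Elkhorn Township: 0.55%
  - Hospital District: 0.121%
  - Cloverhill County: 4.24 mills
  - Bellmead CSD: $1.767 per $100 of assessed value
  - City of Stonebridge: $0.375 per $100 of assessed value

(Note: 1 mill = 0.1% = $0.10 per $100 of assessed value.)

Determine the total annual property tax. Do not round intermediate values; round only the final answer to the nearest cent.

Assessed value = $1,796,580 × 0.75 = $1,347,435
Elkhorn Township: $1,347,435 × 0.0055 = $7,410.8925
Hospital District: $1,347,435 × 0.00121 = $1,630.39635
Cloverhill County: $1,347,435 × 0.00424 = $5,713.1244
Bellmead CSD: $1,347,435 × 0.01767 = $23,809.17645
City of Stonebridge: $1,347,435 × 0.00375 = $5,052.88125
Total = $43,616.47095

$43,616.47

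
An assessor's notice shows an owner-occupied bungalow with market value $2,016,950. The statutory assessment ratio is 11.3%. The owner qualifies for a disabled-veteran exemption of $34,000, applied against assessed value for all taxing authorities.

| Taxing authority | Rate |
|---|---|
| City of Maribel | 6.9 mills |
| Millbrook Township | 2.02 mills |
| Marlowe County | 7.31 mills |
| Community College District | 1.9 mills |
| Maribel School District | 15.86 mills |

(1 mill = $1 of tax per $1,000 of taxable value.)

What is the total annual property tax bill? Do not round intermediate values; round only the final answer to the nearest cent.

$6,591.18

Assessed value = $2,016,950 × 0.113 = $227,915.35
Taxable value = $227,915.35 − $34,000 = $193,915.35
City of Maribel: $193,915.35 × 0.0069 = $1,338.015915
Millbrook Township: $193,915.35 × 0.00202 = $391.709007
Marlowe County: $193,915.35 × 0.00731 = $1,417.5212085
Community College District: $193,915.35 × 0.0019 = $368.439165
Maribel School District: $193,915.35 × 0.01586 = $3,075.497451
Total = $1,338.015915 + $391.709007 + $1,417.5212085 + $368.439165 + $3,075.497451 = $6,591.1827465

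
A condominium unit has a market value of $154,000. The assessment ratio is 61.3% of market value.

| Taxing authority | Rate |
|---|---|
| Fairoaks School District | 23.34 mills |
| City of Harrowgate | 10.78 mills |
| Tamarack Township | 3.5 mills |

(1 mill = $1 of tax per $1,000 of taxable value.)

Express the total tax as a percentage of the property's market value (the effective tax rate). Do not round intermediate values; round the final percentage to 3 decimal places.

2.306%

Assessed value = $154,000 × 0.613 = $94,402
Fairoaks School District: $94,402 × 0.02334 = $2,203.34268
City of Harrowgate: $94,402 × 0.01078 = $1,017.65356
Tamarack Township: $94,402 × 0.0035 = $330.407
Total tax = $3,551.40324
Effective rate = $3,551.40324 ÷ $154,000 = 2.306% of market value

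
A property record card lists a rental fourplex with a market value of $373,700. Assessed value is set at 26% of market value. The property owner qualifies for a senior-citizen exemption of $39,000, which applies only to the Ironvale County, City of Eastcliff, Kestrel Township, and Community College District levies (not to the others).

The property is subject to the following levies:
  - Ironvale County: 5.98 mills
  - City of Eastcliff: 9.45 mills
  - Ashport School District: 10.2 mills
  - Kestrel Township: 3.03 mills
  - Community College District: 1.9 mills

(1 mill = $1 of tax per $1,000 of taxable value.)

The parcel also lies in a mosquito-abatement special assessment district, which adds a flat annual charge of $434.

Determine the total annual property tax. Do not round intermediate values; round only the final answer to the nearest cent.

Assessed value = $373,700 × 0.26 = $97,162
Ironvale County: ($97,162 − $39,000) × 0.00598 = $58,162 × 0.00598 = $347.80876
City of Eastcliff: ($97,162 − $39,000) × 0.00945 = $58,162 × 0.00945 = $549.6309
Ashport School District: $97,162 × 0.0102 = $991.0524
Kestrel Township: ($97,162 − $39,000) × 0.00303 = $58,162 × 0.00303 = $176.23086
Community College District: ($97,162 − $39,000) × 0.0019 = $58,162 × 0.0019 = $110.5078
Levies subtotal = $2,175.23072
Total = $2,175.23072 + $434 = $2,609.23072

$2,609.23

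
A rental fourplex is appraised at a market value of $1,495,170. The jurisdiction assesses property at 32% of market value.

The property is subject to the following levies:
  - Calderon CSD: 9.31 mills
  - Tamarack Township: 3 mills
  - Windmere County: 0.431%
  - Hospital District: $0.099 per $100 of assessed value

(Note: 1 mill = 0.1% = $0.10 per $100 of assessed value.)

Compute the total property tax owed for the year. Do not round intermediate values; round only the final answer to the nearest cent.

$8,425.58

Assessed value = $1,495,170 × 0.32 = $478,454.4
Calderon CSD: $478,454.4 × 0.00931 = $4,454.410464
Tamarack Township: $478,454.4 × 0.003 = $1,435.3632
Windmere County: $478,454.4 × 0.00431 = $2,062.138464
Hospital District: $478,454.4 × 0.00099 = $473.669856
Total = $8,425.581984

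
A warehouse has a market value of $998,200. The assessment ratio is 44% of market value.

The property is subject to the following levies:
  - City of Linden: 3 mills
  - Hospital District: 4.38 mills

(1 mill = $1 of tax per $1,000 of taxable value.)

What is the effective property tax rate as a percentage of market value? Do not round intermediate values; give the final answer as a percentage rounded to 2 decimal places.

0.32%

Assessed value = $998,200 × 0.44 = $439,208
City of Linden: $439,208 × 0.003 = $1,317.624
Hospital District: $439,208 × 0.00438 = $1,923.73104
Total tax = $3,241.35504
Effective rate = $3,241.35504 ÷ $998,200 = 0.32% of market value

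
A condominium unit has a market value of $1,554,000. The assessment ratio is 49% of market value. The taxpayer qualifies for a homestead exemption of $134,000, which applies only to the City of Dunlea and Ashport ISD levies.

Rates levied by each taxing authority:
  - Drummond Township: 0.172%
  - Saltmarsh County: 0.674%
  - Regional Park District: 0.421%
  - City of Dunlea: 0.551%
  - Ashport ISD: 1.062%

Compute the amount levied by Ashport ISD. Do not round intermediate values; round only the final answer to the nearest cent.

$6,663.63

Assessed value = $1,554,000 × 0.49 = $761,460
Ashport ISD taxable value = $761,460 − $134,000 = $627,460
Ashport ISD levy = $627,460 × 0.01062 = $6,663.6252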